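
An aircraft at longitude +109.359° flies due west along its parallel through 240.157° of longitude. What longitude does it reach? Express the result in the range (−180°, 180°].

Start at +109.359°; shift −240.157° → -130.798°.
-130.798° already lies in (−180°, 180°].

-130.798°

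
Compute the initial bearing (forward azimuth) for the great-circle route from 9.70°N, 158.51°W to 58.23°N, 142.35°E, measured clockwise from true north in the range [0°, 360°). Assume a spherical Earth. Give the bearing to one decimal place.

330.3°

Δλ = 142.35 − -158.51 = 300.86°; wrapped into (−180°, 180°]: -59.14°.
θ = atan2( sin Δλ · cos φ₂ , cos φ₁ · sin φ₂ − sin φ₁ · cos φ₂ · cos Δλ )
  = atan2(-0.45197, 0.79251) = -29.696° → normalised to [0°, 360°): 330.304°.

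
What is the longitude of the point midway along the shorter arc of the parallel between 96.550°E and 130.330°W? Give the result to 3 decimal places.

163.110°E

Signed shortest Δλ from +96.550° to -130.330° is +133.120°.
Midpoint longitude = +96.550° + (+133.120°)/2 = +96.550° + 66.560° = +163.110°.
(The naïve average (+96.550 + -130.330)/2 = -16.89° is on the wrong side of the globe.)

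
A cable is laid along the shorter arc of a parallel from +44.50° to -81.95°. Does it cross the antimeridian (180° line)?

No

Signed shortest Δλ = ((-81.95 − 44.50 + 180) mod 360) − 180 = -126.45°.
Going west by 126.45° from +44.50° reaches -81.95° without touching 180°.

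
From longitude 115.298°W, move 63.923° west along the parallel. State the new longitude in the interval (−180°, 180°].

Start at -115.298°; shift −63.923° → -179.221°.
-179.221° already lies in (−180°, 180°].

179.221°W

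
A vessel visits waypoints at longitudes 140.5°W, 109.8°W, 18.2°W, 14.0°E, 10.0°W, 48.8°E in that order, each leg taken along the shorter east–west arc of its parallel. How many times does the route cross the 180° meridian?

Leg 1: -140.5° → -109.8°, shortest Δλ = 30.7° (east) — does not cross 180°.
Leg 2: -109.8° → -18.2°, shortest Δλ = 91.6° (east) — does not cross 180°.
Leg 3: -18.2° → +14.0°, shortest Δλ = 32.2° (east) — does not cross 180°.
Leg 4: +14.0° → -10.0°, shortest Δλ = -24.0° (west) — does not cross 180°.
Leg 5: -10.0° → +48.8°, shortest Δλ = 58.8° (east) — does not cross 180°.
Total crossings: 0.

0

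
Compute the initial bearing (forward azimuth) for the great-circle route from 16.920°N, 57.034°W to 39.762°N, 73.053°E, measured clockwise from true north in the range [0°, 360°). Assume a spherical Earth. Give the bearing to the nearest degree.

38°

Δλ = 73.053 − -57.034 = 130.087°.
θ = atan2( sin Δλ · cos φ₂ , cos φ₁ · sin φ₂ − sin φ₁ · cos φ₂ · cos Δλ )
  = atan2(0.58811, 0.75598) = 37.881° → normalised to [0°, 360°): 37.881°.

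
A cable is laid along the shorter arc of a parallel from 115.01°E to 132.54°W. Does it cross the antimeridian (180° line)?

Yes

Naïve |-132.54 − 115.01| = 247.55° > 180°, so the shorter arc goes the other way round — across 180°.
Signed shortest Δλ = ((-132.54 − 115.01 + 180) mod 360) − 180 = 112.45°.
Going east by 112.45° from +115.01° passes through 180° before reaching -132.54°.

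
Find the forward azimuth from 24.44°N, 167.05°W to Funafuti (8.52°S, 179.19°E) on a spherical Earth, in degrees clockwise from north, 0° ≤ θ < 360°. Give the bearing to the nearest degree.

204°

Δλ = 179.19 − -167.05 = 346.24°; wrapped into (−180°, 180°]: -13.76°.
θ = atan2( sin Δλ · cos φ₂ , cos φ₁ · sin φ₂ − sin φ₁ · cos φ₂ · cos Δλ )
  = atan2(-0.23523, -0.53231) = -156.159° → normalised to [0°, 360°): 203.841°.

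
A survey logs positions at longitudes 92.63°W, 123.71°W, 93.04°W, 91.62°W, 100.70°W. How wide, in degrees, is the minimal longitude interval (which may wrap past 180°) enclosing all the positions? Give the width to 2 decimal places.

Sort the longitudes: -123.71°, -100.70°, -93.04°, -92.63°, -91.62°.
Eastward gaps between consecutive values (wrapping around): 23.01°, 7.66°, 0.41°, 1.01°, 327.91°.
Largest gap = 327.91° ⇒ minimal covering band is its complement: 360° − 327.91° = 32.09°.
Band runs from -123.71° eastward to -91.62°.

32.09°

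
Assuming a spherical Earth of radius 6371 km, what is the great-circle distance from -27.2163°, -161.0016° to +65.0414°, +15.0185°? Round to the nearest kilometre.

Δλ = 15.0185 − -161.0016 = 176.0201°.
Δφ = 65.0414 − -27.2163 = 92.2577°.
a = sin²(Δφ/2) + cos φ₁ · cos φ₂ · sin²(Δλ/2) = 0.894491.
c = 2·atan2(√a, √(1−a)) = 2.47995 rad → d = 6371·c ≈ 15799.74 km.

15800 km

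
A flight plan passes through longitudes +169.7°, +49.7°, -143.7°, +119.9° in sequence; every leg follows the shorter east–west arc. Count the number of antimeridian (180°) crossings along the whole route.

Leg 1: +169.7° → +49.7°, shortest Δλ = -120.0° (west) — does not cross 180°.
Leg 2: +49.7° → -143.7°, shortest Δλ = 166.6° (east) — crosses 180°.
Leg 3: -143.7° → +119.9°, shortest Δλ = -96.4° (west) — crosses 180°.
Total crossings: 2.

2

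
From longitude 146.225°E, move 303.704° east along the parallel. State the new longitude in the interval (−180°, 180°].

Start at +146.225°; shift +303.704° → +449.929°.
+449.929° lies outside (−180°, 180°]; subtract 360° → +89.929°.

89.929°E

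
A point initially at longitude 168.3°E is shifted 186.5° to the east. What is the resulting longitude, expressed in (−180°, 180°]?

5.2°W

Start at +168.3°; shift +186.5° → +354.8°.
+354.8° lies outside (−180°, 180°]; subtract 360° → -5.2°.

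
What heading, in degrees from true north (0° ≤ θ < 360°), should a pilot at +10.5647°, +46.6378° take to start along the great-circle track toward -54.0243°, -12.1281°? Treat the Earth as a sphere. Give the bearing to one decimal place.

210.5°

Δλ = -12.1281 − 46.6378 = -58.7659°.
θ = atan2( sin Δλ · cos φ₂ , cos φ₁ · sin φ₂ − sin φ₁ · cos φ₂ · cos Δλ )
  = atan2(-0.50230, -0.85140) = -149.461° → normalised to [0°, 360°): 210.539°.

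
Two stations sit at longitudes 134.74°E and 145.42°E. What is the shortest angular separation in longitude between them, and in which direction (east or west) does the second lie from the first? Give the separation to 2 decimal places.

10.68° east

Raw difference: 145.42 − 134.74 = 10.68°.
Normalise into (−180°, 180°]: 10.68° stays 10.68°.
Positive ⇒ the second point lies to the east; separation 10.68°.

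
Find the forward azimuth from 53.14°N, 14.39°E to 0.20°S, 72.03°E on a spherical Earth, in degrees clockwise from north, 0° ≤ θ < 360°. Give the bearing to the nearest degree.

117°

Δλ = 72.03 − 14.39 = 57.64°.
θ = atan2( sin Δλ · cos φ₂ , cos φ₁ · sin φ₂ − sin φ₁ · cos φ₂ · cos Δλ )
  = atan2(0.84470, -0.43034) = 116.997° → normalised to [0°, 360°): 116.997°.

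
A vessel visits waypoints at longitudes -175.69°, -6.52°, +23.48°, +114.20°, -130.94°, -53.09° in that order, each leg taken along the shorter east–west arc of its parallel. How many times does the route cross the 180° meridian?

Leg 1: -175.69° → -6.52°, shortest Δλ = 169.17° (east) — does not cross 180°.
Leg 2: -6.52° → +23.48°, shortest Δλ = 30.0° (east) — does not cross 180°.
Leg 3: +23.48° → +114.20°, shortest Δλ = 90.72° (east) — does not cross 180°.
Leg 4: +114.20° → -130.94°, shortest Δλ = 114.86° (east) — crosses 180°.
Leg 5: -130.94° → -53.09°, shortest Δλ = 77.85° (east) — does not cross 180°.
Total crossings: 1.

1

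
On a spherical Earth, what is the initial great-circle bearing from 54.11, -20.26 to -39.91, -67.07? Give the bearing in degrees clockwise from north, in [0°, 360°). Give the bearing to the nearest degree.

215°

Δλ = -67.07 − -20.26 = -46.81°.
θ = atan2( sin Δλ · cos φ₂ , cos φ₁ · sin φ₂ − sin φ₁ · cos φ₂ · cos Δλ )
  = atan2(-0.55925, -0.80143) = -145.092° → normalised to [0°, 360°): 214.908°.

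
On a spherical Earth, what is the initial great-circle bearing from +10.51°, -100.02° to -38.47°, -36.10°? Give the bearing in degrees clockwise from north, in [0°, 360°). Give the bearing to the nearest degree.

134°

Δλ = -36.10 − -100.02 = 63.92°.
θ = atan2( sin Δλ · cos φ₂ , cos φ₁ · sin φ₂ − sin φ₁ · cos φ₂ · cos Δλ )
  = atan2(0.70322, -0.67445) = 133.804° → normalised to [0°, 360°): 133.804°.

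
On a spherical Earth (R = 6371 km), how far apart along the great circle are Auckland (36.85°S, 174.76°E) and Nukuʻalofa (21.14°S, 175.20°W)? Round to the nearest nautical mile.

1079 nmi

Δλ = -175.20 − 174.76 = -349.96°; wrapped into (−180°, 180°]: 10.04°.
Δφ = -21.14 − -36.85 = 15.71°.
a = sin²(Δφ/2) + cos φ₁ · cos φ₂ · sin²(Δλ/2) = 0.024392.
c = 2·atan2(√a, √(1−a)) = 0.31365 rad → d = 6371·c ≈ 1998.24 km ≈ 1078.96 nmi.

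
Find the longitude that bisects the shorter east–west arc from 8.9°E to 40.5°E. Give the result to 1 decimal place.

Signed shortest Δλ from +8.9° to +40.5° is +31.6°.
Midpoint longitude = +8.9° + (+31.6°)/2 = +8.9° + 15.8° = +24.7°.

24.7°E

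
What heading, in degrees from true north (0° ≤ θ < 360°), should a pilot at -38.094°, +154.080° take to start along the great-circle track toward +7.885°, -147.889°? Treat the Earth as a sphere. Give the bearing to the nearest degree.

Δλ = -147.889 − 154.080 = -301.969°; wrapped into (−180°, 180°]: 58.031°.
θ = atan2( sin Δλ · cos φ₂ , cos φ₁ · sin φ₂ − sin φ₁ · cos φ₂ · cos Δλ )
  = atan2(0.84031, 0.43153) = 62.818° → normalised to [0°, 360°): 62.818°.

63°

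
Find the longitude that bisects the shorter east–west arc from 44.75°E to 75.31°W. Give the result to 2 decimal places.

Signed shortest Δλ from +44.75° to -75.31° is -120.06°.
Midpoint longitude = +44.75° + (-120.06°)/2 = +44.75° − 60.03° = -15.28°.

15.28°W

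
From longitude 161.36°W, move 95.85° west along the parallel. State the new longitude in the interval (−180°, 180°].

Start at -161.36°; shift −95.85° → -257.21°.
-257.21° lies outside (−180°, 180°]; add 360° → +102.79°.

102.79°E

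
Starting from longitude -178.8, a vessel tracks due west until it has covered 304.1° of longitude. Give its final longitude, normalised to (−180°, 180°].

-122.9°

Start at -178.8°; shift −304.1° → -482.9°.
-482.9° lies outside (−180°, 180°]; add 360° → -122.9°.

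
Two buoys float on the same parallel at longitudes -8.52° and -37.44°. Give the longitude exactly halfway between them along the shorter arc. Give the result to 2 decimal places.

Signed shortest Δλ from -8.52° to -37.44° is -28.92°.
Midpoint longitude = -8.52° + (-28.92°)/2 = -8.52° − 14.46° = -22.98°.

-22.98°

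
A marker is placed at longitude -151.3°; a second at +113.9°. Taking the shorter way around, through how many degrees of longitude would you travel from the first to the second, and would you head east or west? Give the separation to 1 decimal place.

94.8° west

Raw difference: 113.9 − -151.3 = 265.2°.
Normalise into (−180°, 180°]: 265.2° − 360° = -94.8°.
Negative ⇒ the second point lies to the west; separation 94.8°.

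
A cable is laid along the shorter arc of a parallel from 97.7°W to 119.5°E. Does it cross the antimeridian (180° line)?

Naïve |119.5 − -97.7| = 217.2° > 180°, so the shorter arc goes the other way round — across 180°.
Signed shortest Δλ = ((119.5 − -97.7 + 180) mod 360) − 180 = -142.8°.
Going west by 142.8° from -97.7° passes through 180° before reaching +119.5°.

Yes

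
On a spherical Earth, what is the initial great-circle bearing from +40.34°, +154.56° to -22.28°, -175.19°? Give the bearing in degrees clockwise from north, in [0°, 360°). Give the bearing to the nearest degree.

Δλ = -175.19 − 154.56 = -329.75°; wrapped into (−180°, 180°]: 30.25°.
θ = atan2( sin Δλ · cos φ₂ , cos φ₁ · sin φ₂ − sin φ₁ · cos φ₂ · cos Δλ )
  = atan2(0.46616, -0.80641) = 149.969° → normalised to [0°, 360°): 149.969°.

150°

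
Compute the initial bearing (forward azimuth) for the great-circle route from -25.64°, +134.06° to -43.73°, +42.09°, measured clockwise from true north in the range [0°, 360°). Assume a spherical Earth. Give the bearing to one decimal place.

Δλ = 42.09 − 134.06 = -91.97°.
θ = atan2( sin Δλ · cos φ₂ , cos φ₁ · sin φ₂ − sin φ₁ · cos φ₂ · cos Δλ )
  = atan2(-0.72218, -0.63394) = -131.277° → normalised to [0°, 360°): 228.723°.

228.7°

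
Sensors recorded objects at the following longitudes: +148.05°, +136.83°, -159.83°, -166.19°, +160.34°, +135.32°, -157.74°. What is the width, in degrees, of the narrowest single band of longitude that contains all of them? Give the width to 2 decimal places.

66.94°

Sort the longitudes: -166.19°, -159.83°, -157.74°, +135.32°, +136.83°, +148.05°, +160.34°.
Eastward gaps between consecutive values (wrapping around): 6.36°, 2.09°, 293.06°, 1.51°, 11.22°, 12.29°, 33.47°.
Largest gap = 293.06° ⇒ minimal covering band is its complement: 360° − 293.06° = 66.94°.
Band runs from +135.32° eastward to -157.74°, crossing the antimeridian.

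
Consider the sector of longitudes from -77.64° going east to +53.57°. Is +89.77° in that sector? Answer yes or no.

Band width going east from -77.64° to +53.57°: ((53.57 − -77.64) mod 360) = 131.21°.
Offset of +89.77° east of the west edge: ((89.77 − -77.64) mod 360) = 167.41°.
167.41° > 131.21° ⇒ outside.

No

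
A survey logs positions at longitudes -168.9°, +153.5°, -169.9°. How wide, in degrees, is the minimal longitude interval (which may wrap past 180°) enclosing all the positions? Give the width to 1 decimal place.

Sort the longitudes: -169.9°, -168.9°, +153.5°.
Eastward gaps between consecutive values (wrapping around): 1.0°, 322.4°, 36.6°.
Largest gap = 322.4° ⇒ minimal covering band is its complement: 360° − 322.4° = 37.6°.
Band runs from +153.5° eastward to -168.9°, crossing the antimeridian.

37.6°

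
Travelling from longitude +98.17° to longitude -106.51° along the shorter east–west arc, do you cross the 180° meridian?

Naïve |-106.51 − 98.17| = 204.68° > 180°, so the shorter arc goes the other way round — across 180°.
Signed shortest Δλ = ((-106.51 − 98.17 + 180) mod 360) − 180 = 155.32°.
Going east by 155.32° from +98.17° passes through 180° before reaching -106.51°.

Yes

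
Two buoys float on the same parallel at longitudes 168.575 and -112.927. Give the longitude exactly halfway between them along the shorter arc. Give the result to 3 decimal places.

Signed shortest Δλ from +168.575° to -112.927° is +78.498°.
Midpoint longitude = +168.575° + (+78.498°)/2 = +168.575° + 39.249° = +207.824°.
Normalise into (−180°, 180°]: -152.176°.
(The naïve average (+168.575 + -112.927)/2 = 27.824° is on the wrong side of the globe.)

-152.176°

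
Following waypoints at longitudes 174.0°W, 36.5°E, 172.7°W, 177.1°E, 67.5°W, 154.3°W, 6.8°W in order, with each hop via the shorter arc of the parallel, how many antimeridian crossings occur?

Leg 1: -174.0° → +36.5°, shortest Δλ = -149.5° (west) — crosses 180°.
Leg 2: +36.5° → -172.7°, shortest Δλ = 150.8° (east) — crosses 180°.
Leg 3: -172.7° → +177.1°, shortest Δλ = -10.2° (west) — crosses 180°.
Leg 4: +177.1° → -67.5°, shortest Δλ = 115.4° (east) — crosses 180°.
Leg 5: -67.5° → -154.3°, shortest Δλ = -86.8° (west) — does not cross 180°.
Leg 6: -154.3° → -6.8°, shortest Δλ = 147.5° (east) — does not cross 180°.
Total crossings: 4.

4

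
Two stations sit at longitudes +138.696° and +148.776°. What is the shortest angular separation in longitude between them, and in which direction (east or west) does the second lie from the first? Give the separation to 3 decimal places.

Raw difference: 148.776 − 138.696 = 10.08°.
Normalise into (−180°, 180°]: 10.08° stays 10.08°.
Positive ⇒ the second point lies to the east; separation 10.080°.

10.080° east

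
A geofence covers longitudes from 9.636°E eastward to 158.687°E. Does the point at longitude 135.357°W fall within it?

No

Band width going east from +9.636° to +158.687°: ((158.687 − 9.636) mod 360) = 149.051°.
Offset of -135.357° east of the west edge: ((-135.357 − 9.636) mod 360) = 215.007°.
215.007° > 149.051° ⇒ outside.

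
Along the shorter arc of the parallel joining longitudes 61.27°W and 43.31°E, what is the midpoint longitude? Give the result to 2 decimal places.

8.98°W

Signed shortest Δλ from -61.27° to +43.31° is +104.58°.
Midpoint longitude = -61.27° + (+104.58°)/2 = -61.27° + 52.29° = -8.98°.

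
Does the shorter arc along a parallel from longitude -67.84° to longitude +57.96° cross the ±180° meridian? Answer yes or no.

No

Signed shortest Δλ = ((57.96 − -67.84 + 180) mod 360) − 180 = 125.8°.
Going east by 125.8° from -67.84° reaches +57.96° without touching 180°.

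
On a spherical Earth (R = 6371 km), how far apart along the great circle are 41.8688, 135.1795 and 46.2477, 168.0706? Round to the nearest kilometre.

2653 km

Δλ = 168.0706 − 135.1795 = 32.8911°.
Δφ = 46.2477 − 41.8688 = 4.3789°.
a = sin²(Δφ/2) + cos φ₁ · cos φ₂ · sin²(Δλ/2) = 0.042734.
c = 2·atan2(√a, √(1−a)) = 0.41644 rad → d = 6371·c ≈ 2653.17 km.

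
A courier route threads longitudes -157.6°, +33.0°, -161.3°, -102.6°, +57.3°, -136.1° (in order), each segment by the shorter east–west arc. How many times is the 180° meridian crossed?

3

Leg 1: -157.6° → +33.0°, shortest Δλ = -169.4° (west) — crosses 180°.
Leg 2: +33.0° → -161.3°, shortest Δλ = 165.7° (east) — crosses 180°.
Leg 3: -161.3° → -102.6°, shortest Δλ = 58.7° (east) — does not cross 180°.
Leg 4: -102.6° → +57.3°, shortest Δλ = 159.9° (east) — does not cross 180°.
Leg 5: +57.3° → -136.1°, shortest Δλ = 166.6° (east) — crosses 180°.
Total crossings: 3.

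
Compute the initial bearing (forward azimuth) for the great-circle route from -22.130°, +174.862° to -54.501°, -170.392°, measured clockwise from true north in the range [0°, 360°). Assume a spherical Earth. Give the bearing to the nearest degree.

Δλ = -170.392 − 174.862 = -345.254°; wrapped into (−180°, 180°]: 14.746°.
θ = atan2( sin Δλ · cos φ₂ , cos φ₁ · sin φ₂ − sin φ₁ · cos φ₂ · cos Δλ )
  = atan2(0.14781, -0.54260) = 164.762° → normalised to [0°, 360°): 164.762°.

165°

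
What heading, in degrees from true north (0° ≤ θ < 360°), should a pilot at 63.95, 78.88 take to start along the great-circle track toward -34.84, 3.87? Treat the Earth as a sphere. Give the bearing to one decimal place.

240.9°

Δλ = 3.87 − 78.88 = -75.01°.
θ = atan2( sin Δλ · cos φ₂ , cos φ₁ · sin φ₂ − sin φ₁ · cos φ₂ · cos Δλ )
  = atan2(-0.79282, -0.44161) = -119.118° → normalised to [0°, 360°): 240.882°.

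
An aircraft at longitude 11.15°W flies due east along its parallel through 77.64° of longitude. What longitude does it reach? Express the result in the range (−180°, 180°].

66.49°E

Start at -11.15°; shift +77.64° → +66.49°.
+66.49° already lies in (−180°, 180°].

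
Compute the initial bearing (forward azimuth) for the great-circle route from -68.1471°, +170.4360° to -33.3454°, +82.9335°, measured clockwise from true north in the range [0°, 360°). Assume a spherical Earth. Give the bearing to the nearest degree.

258°

Δλ = 82.9335 − 170.4360 = -87.5025°.
θ = atan2( sin Δλ · cos φ₂ , cos φ₁ · sin φ₂ − sin φ₁ · cos φ₂ · cos Δλ )
  = atan2(-0.83458, -0.17082) = -101.567° → normalised to [0°, 360°): 258.433°.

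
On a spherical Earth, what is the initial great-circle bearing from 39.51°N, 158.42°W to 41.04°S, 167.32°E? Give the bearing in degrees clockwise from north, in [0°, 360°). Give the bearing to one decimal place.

Δλ = 167.32 − -158.42 = 325.74°; wrapped into (−180°, 180°]: -34.26°.
θ = atan2( sin Δλ · cos φ₂ , cos φ₁ · sin φ₂ − sin φ₁ · cos φ₂ · cos Δλ )
  = atan2(-0.42461, -0.90317) = -154.820° → normalised to [0°, 360°): 205.180°.

205.2°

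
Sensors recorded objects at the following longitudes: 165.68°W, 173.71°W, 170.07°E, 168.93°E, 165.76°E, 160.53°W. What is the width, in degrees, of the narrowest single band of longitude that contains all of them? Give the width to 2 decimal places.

33.71°

Sort the longitudes: -173.71°, -165.68°, -160.53°, +165.76°, +168.93°, +170.07°.
Eastward gaps between consecutive values (wrapping around): 8.03°, 5.15°, 326.29°, 3.17°, 1.14°, 16.22°.
Largest gap = 326.29° ⇒ minimal covering band is its complement: 360° − 326.29° = 33.71°.
Band runs from +165.76° eastward to -160.53°, crossing the antimeridian.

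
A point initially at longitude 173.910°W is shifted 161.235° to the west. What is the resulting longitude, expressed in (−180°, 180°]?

Start at -173.910°; shift −161.235° → -335.145°.
-335.145° lies outside (−180°, 180°]; add 360° → +24.855°.

24.855°E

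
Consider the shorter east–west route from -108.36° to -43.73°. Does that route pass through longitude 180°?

No

Signed shortest Δλ = ((-43.73 − -108.36 + 180) mod 360) − 180 = 64.63°.
Going east by 64.63° from -108.36° reaches -43.73° without touching 180°.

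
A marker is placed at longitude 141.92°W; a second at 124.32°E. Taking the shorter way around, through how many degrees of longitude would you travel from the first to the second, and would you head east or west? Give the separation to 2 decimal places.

Raw difference: 124.32 − -141.92 = 266.24°.
Normalise into (−180°, 180°]: 266.24° − 360° = -93.76°.
Negative ⇒ the second point lies to the west; separation 93.76°.

93.76° west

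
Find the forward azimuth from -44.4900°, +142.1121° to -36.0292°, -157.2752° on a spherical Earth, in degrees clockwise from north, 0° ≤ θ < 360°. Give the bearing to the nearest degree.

Δλ = -157.2752 − 142.1121 = -299.3873°; wrapped into (−180°, 180°]: 60.6127°.
θ = atan2( sin Δλ · cos φ₂ , cos φ₁ · sin φ₂ − sin φ₁ · cos φ₂ · cos Δλ )
  = atan2(0.70465, -0.14150) = 101.354° → normalised to [0°, 360°): 101.354°.

101°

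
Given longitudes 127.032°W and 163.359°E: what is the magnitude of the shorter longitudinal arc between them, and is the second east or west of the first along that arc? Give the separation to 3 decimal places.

69.609° west

Raw difference: 163.359 − -127.032 = 290.391°.
Normalise into (−180°, 180°]: 290.391° − 360° = -69.609°.
Negative ⇒ the second point lies to the west; separation 69.609°.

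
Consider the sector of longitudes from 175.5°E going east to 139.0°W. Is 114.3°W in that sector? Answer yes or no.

No

Band width going east from +175.5° to -139.0°: ((-139.0 − 175.5) mod 360) = 45.5°.
Offset of -114.3° east of the west edge: ((-114.3 − 175.5) mod 360) = 70.2°.
70.2° > 45.5° ⇒ outside.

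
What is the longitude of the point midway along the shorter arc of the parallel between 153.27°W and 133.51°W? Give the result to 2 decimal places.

Signed shortest Δλ from -153.27° to -133.51° is +19.76°.
Midpoint longitude = -153.27° + (+19.76°)/2 = -153.27° + 9.88° = -143.39°.

143.39°W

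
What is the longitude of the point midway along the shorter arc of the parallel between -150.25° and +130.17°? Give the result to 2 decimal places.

+169.96°

Signed shortest Δλ from -150.25° to +130.17° is -79.58°.
Midpoint longitude = -150.25° + (-79.58°)/2 = -150.25° − 39.79° = -190.04°.
Normalise into (−180°, 180°]: +169.96°.
(The naïve average (-150.25 + +130.17)/2 = -10.04° is on the wrong side of the globe.)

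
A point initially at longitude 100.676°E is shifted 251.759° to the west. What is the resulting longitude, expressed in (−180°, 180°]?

Start at +100.676°; shift −251.759° → -151.083°.
-151.083° already lies in (−180°, 180°].

151.083°W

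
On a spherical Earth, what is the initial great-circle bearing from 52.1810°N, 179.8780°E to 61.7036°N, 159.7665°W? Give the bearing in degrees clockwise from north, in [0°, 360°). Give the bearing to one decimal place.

Δλ = -159.7665 − 179.8780 = -339.6445°; wrapped into (−180°, 180°]: 20.3555°.
θ = atan2( sin Δλ · cos φ₂ , cos φ₁ · sin φ₂ − sin φ₁ · cos φ₂ · cos Δλ )
  = atan2(0.16489, 0.18882) = 41.129° → normalised to [0°, 360°): 41.129°.

41.1°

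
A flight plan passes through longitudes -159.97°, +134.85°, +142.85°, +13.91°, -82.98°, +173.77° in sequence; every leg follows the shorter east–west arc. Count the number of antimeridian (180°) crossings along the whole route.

Leg 1: -159.97° → +134.85°, shortest Δλ = -65.18° (west) — crosses 180°.
Leg 2: +134.85° → +142.85°, shortest Δλ = 8.0° (east) — does not cross 180°.
Leg 3: +142.85° → +13.91°, shortest Δλ = -128.94° (west) — does not cross 180°.
Leg 4: +13.91° → -82.98°, shortest Δλ = -96.89° (west) — does not cross 180°.
Leg 5: -82.98° → +173.77°, shortest Δλ = -103.25° (west) — crosses 180°.
Total crossings: 2.

2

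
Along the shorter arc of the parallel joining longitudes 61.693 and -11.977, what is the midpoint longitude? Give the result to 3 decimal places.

+24.858°

Signed shortest Δλ from +61.693° to -11.977° is -73.670°.
Midpoint longitude = +61.693° + (-73.670°)/2 = +61.693° − 36.835° = +24.858°.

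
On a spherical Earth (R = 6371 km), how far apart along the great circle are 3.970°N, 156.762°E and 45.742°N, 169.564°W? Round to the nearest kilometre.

Δλ = -169.564 − 156.762 = -326.326°; wrapped into (−180°, 180°]: 33.674°.
Δφ = 45.742 − 3.970 = 41.772°.
a = sin²(Δφ/2) + cos φ₁ · cos φ₂ · sin²(Δλ/2) = 0.185510.
c = 2·atan2(√a, √(1−a)) = 0.89055 rad → d = 6371·c ≈ 5673.73 km.

5674 km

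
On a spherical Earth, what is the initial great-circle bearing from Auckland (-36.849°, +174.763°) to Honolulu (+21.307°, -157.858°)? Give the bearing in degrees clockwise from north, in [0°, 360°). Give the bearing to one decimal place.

28.6°

Δλ = -157.858 − 174.763 = -332.621°; wrapped into (−180°, 180°]: 27.379°.
θ = atan2( sin Δλ · cos φ₂ , cos φ₁ · sin φ₂ − sin φ₁ · cos φ₂ · cos Δλ )
  = atan2(0.42844, 0.78690) = 28.567° → normalised to [0°, 360°): 28.567°.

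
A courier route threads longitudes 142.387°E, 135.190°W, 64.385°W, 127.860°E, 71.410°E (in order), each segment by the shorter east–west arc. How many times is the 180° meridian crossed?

2

Leg 1: +142.387° → -135.190°, shortest Δλ = 82.423° (east) — crosses 180°.
Leg 2: -135.190° → -64.385°, shortest Δλ = 70.805° (east) — does not cross 180°.
Leg 3: -64.385° → +127.860°, shortest Δλ = -167.755° (west) — crosses 180°.
Leg 4: +127.860° → +71.410°, shortest Δλ = -56.45° (west) — does not cross 180°.
Total crossings: 2.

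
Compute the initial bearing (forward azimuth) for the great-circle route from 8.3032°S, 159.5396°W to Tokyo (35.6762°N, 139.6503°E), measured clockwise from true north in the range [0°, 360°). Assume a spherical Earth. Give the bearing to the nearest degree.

312°

Δλ = 139.6503 − -159.5396 = 299.1899°; wrapped into (−180°, 180°]: -60.8101°.
θ = atan2( sin Δλ · cos φ₂ , cos φ₁ · sin φ₂ − sin φ₁ · cos φ₂ · cos Δλ )
  = atan2(-0.70917, 0.63430) = -48.189° → normalised to [0°, 360°): 311.811°.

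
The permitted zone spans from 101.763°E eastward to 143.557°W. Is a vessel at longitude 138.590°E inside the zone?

Yes

Band width going east from +101.763° to -143.557°: ((-143.557 − 101.763) mod 360) = 114.680°.
Offset of +138.590° east of the west edge: ((138.590 − 101.763) mod 360) = 36.827°.
36.827° ≤ 114.680° ⇒ inside.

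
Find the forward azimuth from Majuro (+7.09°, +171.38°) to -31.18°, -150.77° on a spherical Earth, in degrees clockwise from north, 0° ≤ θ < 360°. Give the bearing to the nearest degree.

Δλ = -150.77 − 171.38 = -322.15°; wrapped into (−180°, 180°]: 37.85°.
θ = atan2( sin Δλ · cos φ₂ , cos φ₁ · sin φ₂ − sin φ₁ · cos φ₂ · cos Δλ )
  = atan2(0.52496, -0.59715) = 138.681° → normalised to [0°, 360°): 138.681°.

139°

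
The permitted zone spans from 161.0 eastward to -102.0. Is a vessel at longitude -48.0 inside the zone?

Band width going east from +161.0° to -102.0°: ((-102.0 − 161.0) mod 360) = 97.0°.
Offset of -48.0° east of the west edge: ((-48.0 − 161.0) mod 360) = 151.0°.
151.0° > 97.0° ⇒ outside.

No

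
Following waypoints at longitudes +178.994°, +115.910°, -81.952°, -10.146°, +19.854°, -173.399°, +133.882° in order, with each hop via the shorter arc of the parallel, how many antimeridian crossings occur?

3

Leg 1: +178.994° → +115.910°, shortest Δλ = -63.084° (west) — does not cross 180°.
Leg 2: +115.910° → -81.952°, shortest Δλ = 162.138° (east) — crosses 180°.
Leg 3: -81.952° → -10.146°, shortest Δλ = 71.806° (east) — does not cross 180°.
Leg 4: -10.146° → +19.854°, shortest Δλ = 30.0° (east) — does not cross 180°.
Leg 5: +19.854° → -173.399°, shortest Δλ = 166.747° (east) — crosses 180°.
Leg 6: -173.399° → +133.882°, shortest Δλ = -52.719° (west) — crosses 180°.
Total crossings: 3.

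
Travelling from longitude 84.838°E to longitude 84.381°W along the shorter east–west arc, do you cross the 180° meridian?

No

Signed shortest Δλ = ((-84.381 − 84.838 + 180) mod 360) − 180 = -169.219°.
Going west by 169.219° from +84.838° reaches -84.381° without touching 180°.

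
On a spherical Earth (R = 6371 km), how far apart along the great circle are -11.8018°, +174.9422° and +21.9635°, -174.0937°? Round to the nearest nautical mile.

2128 nmi

Δλ = -174.0937 − 174.9422 = -349.0359°; wrapped into (−180°, 180°]: 10.9641°.
Δφ = 21.9635 − -11.8018 = 33.7653°.
a = sin²(Δφ/2) + cos φ₁ · cos φ₂ · sin²(Δλ/2) = 0.092625.
c = 2·atan2(√a, √(1−a)) = 0.61850 rad → d = 6371·c ≈ 3940.45 km ≈ 2127.67 nmi.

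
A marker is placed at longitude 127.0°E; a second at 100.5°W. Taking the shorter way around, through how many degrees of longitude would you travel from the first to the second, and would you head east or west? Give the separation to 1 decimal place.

132.5° east

Raw difference: -100.5 − 127.0 = -227.5°.
Normalise into (−180°, 180°]: -227.5° + 360° = 132.5°.
Positive ⇒ the second point lies to the east; separation 132.5°.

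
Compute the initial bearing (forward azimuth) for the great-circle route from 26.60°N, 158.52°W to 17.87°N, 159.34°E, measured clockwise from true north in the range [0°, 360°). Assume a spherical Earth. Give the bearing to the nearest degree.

Δλ = 159.34 − -158.52 = 317.86°; wrapped into (−180°, 180°]: -42.14°.
θ = atan2( sin Δλ · cos φ₂ , cos φ₁ · sin φ₂ − sin φ₁ · cos φ₂ · cos Δλ )
  = atan2(-0.63857, -0.04162) = -93.729° → normalised to [0°, 360°): 266.271°.

266°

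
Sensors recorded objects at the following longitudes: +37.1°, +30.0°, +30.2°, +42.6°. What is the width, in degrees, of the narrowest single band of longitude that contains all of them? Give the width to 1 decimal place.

Sort the longitudes: +30.0°, +30.2°, +37.1°, +42.6°.
Eastward gaps between consecutive values (wrapping around): 0.2°, 6.9°, 5.5°, 347.4°.
Largest gap = 347.4° ⇒ minimal covering band is its complement: 360° − 347.4° = 12.6°.
Band runs from +30.0° eastward to +42.6°.

12.6°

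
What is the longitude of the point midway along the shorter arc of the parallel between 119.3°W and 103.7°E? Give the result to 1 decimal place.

172.2°E

Signed shortest Δλ from -119.3° to +103.7° is -137.0°.
Midpoint longitude = -119.3° + (-137.0°)/2 = -119.3° − 68.5° = -187.8°.
Normalise into (−180°, 180°]: +172.2°.
(The naïve average (-119.3 + +103.7)/2 = -7.8° is on the wrong side of the globe.)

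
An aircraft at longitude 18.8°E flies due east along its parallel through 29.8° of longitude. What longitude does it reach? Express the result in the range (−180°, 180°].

Start at +18.8°; shift +29.8° → +48.6°.
+48.6° already lies in (−180°, 180°].

48.6°E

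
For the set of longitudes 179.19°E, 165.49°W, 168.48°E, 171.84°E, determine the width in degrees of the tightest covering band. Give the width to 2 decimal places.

26.03°

Sort the longitudes: -165.49°, +168.48°, +171.84°, +179.19°.
Eastward gaps between consecutive values (wrapping around): 333.97°, 3.36°, 7.35°, 15.32°.
Largest gap = 333.97° ⇒ minimal covering band is its complement: 360° − 333.97° = 26.03°.
Band runs from +168.48° eastward to -165.49°, crossing the antimeridian.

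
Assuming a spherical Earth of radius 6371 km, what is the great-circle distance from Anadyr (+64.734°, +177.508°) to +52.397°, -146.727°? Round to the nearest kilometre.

2436 km

Δλ = -146.727 − 177.508 = -324.235°; wrapped into (−180°, 180°]: 35.765°.
Δφ = 52.397 − 64.734 = -12.337°.
a = sin²(Δφ/2) + cos φ₁ · cos φ₂ · sin²(Δλ/2) = 0.036103.
c = 2·atan2(√a, √(1−a)) = 0.38234 rad → d = 6371·c ≈ 2435.89 km.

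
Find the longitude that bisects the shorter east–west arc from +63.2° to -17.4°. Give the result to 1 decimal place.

Signed shortest Δλ from +63.2° to -17.4° is -80.6°.
Midpoint longitude = +63.2° + (-80.6°)/2 = +63.2° − 40.3° = +22.9°.

+22.9°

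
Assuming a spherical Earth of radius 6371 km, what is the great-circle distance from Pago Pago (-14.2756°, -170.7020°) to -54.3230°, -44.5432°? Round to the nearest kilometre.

Δλ = -44.5432 − -170.7020 = 126.1588°.
Δφ = -54.3230 − -14.2756 = -40.0474°.
a = sin²(Δφ/2) + cos φ₁ · cos φ₂ · sin²(Δλ/2) = 0.566590.
c = 2·atan2(√a, √(1−a)) = 1.70437 rad → d = 6371·c ≈ 10858.56 km.

10859 km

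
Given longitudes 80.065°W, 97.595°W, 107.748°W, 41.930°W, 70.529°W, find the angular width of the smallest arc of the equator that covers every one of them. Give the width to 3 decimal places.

65.818°

Sort the longitudes: -107.748°, -97.595°, -80.065°, -70.529°, -41.930°.
Eastward gaps between consecutive values (wrapping around): 10.153°, 17.530°, 9.536°, 28.599°, 294.182°.
Largest gap = 294.182° ⇒ minimal covering band is its complement: 360° − 294.182° = 65.818°.
Band runs from -107.748° eastward to -41.930°.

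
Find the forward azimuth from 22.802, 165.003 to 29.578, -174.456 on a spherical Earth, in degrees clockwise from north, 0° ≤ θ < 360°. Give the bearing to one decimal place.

65.4°

Δλ = -174.456 − 165.003 = -339.459°; wrapped into (−180°, 180°]: 20.541°.
θ = atan2( sin Δλ · cos φ₂ , cos φ₁ · sin φ₂ − sin φ₁ · cos φ₂ · cos Δλ )
  = atan2(0.30515, 0.13942) = 65.445° → normalised to [0°, 360°): 65.445°.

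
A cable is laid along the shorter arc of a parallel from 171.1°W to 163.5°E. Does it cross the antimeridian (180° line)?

Yes

Naïve |163.5 − -171.1| = 334.6° > 180°, so the shorter arc goes the other way round — across 180°.
Signed shortest Δλ = ((163.5 − -171.1 + 180) mod 360) − 180 = -25.4°.
Going west by 25.4° from -171.1° passes through 180° before reaching +163.5°.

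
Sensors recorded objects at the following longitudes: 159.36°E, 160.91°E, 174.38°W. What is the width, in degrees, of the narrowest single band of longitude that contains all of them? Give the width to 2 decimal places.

26.26°

Sort the longitudes: -174.38°, +159.36°, +160.91°.
Eastward gaps between consecutive values (wrapping around): 333.74°, 1.55°, 24.71°.
Largest gap = 333.74° ⇒ minimal covering band is its complement: 360° − 333.74° = 26.26°.
Band runs from +159.36° eastward to -174.38°, crossing the antimeridian.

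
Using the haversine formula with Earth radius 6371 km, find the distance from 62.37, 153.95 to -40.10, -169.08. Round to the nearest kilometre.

Δλ = -169.08 − 153.95 = -323.03°; wrapped into (−180°, 180°]: 36.97°.
Δφ = -40.10 − 62.37 = -102.47°.
a = sin²(Δφ/2) + cos φ₁ · cos φ₂ · sin²(Δλ/2) = 0.643624.
c = 2·atan2(√a, √(1−a)) = 1.86215 rad → d = 6371·c ≈ 11863.75 km.

11864 km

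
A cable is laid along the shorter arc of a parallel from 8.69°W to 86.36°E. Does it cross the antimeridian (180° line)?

No

Signed shortest Δλ = ((86.36 − -8.69 + 180) mod 360) − 180 = 95.05°.
Going east by 95.05° from -8.69° reaches +86.36° without touching 180°.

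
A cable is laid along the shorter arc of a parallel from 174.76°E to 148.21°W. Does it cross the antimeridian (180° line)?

Yes

Naïve |-148.21 − 174.76| = 322.97° > 180°, so the shorter arc goes the other way round — across 180°.
Signed shortest Δλ = ((-148.21 − 174.76 + 180) mod 360) − 180 = 37.03°.
Going east by 37.03° from +174.76° passes through 180° before reaching -148.21°.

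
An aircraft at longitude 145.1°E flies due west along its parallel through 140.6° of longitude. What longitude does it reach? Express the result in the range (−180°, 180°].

4.5°E

Start at +145.1°; shift −140.6° → +4.5°.
+4.5° already lies in (−180°, 180°].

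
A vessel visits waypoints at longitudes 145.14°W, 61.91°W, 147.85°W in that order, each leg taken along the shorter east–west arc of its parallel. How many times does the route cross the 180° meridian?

Leg 1: -145.14° → -61.91°, shortest Δλ = 83.23° (east) — does not cross 180°.
Leg 2: -61.91° → -147.85°, shortest Δλ = -85.94° (west) — does not cross 180°.
Total crossings: 0.

0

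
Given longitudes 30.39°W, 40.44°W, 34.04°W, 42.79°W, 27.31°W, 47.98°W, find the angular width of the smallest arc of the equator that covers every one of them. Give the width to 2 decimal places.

20.67°

Sort the longitudes: -47.98°, -42.79°, -40.44°, -34.04°, -30.39°, -27.31°.
Eastward gaps between consecutive values (wrapping around): 5.19°, 2.35°, 6.40°, 3.65°, 3.08°, 339.33°.
Largest gap = 339.33° ⇒ minimal covering band is its complement: 360° − 339.33° = 20.67°.
Band runs from -47.98° eastward to -27.31°.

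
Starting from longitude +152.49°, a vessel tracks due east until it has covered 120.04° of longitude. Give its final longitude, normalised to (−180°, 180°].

Start at +152.49°; shift +120.04° → +272.53°.
+272.53° lies outside (−180°, 180°]; subtract 360° → -87.47°.

-87.47°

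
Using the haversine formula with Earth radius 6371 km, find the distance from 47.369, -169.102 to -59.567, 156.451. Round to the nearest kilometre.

12296 km

Δλ = 156.451 − -169.102 = 325.553°; wrapped into (−180°, 180°]: -34.447°.
Δφ = -59.567 − 47.369 = -106.936°.
a = sin²(Δφ/2) + cos φ₁ · cos φ₂ · sin²(Δλ/2) = 0.675729.
c = 2·atan2(√a, √(1−a)) = 1.92993 rad → d = 6371·c ≈ 12295.55 km.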